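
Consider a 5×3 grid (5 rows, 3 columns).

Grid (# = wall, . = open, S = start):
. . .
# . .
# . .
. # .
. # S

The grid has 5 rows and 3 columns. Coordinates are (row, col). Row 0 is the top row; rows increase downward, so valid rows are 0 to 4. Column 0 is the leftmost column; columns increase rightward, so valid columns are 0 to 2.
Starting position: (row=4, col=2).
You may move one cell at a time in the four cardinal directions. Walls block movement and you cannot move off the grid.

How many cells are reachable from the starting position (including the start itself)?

Answer: Reachable cells: 9

Derivation:
BFS flood-fill from (row=4, col=2):
  Distance 0: (row=4, col=2)
  Distance 1: (row=3, col=2)
  Distance 2: (row=2, col=2)
  Distance 3: (row=1, col=2), (row=2, col=1)
  Distance 4: (row=0, col=2), (row=1, col=1)
  Distance 5: (row=0, col=1)
  Distance 6: (row=0, col=0)
Total reachable: 9 (grid has 11 open cells total)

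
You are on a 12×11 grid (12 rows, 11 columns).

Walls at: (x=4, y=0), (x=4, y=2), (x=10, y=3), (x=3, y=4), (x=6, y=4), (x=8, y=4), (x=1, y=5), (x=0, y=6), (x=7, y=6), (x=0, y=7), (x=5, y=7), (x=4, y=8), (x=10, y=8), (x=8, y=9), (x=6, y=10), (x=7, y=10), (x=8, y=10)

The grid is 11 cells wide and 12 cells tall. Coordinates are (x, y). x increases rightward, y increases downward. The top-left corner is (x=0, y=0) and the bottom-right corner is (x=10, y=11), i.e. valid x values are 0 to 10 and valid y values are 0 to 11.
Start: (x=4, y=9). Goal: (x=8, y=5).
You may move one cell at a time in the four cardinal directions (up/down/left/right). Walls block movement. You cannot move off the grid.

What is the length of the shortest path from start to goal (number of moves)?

Answer: Shortest path length: 8

Derivation:
BFS from (x=4, y=9) until reaching (x=8, y=5):
  Distance 0: (x=4, y=9)
  Distance 1: (x=3, y=9), (x=5, y=9), (x=4, y=10)
  Distance 2: (x=3, y=8), (x=5, y=8), (x=2, y=9), (x=6, y=9), (x=3, y=10), (x=5, y=10), (x=4, y=11)
  Distance 3: (x=3, y=7), (x=2, y=8), (x=6, y=8), (x=1, y=9), (x=7, y=9), (x=2, y=10), (x=3, y=11), (x=5, y=11)
  Distance 4: (x=3, y=6), (x=2, y=7), (x=4, y=7), (x=6, y=7), (x=1, y=8), (x=7, y=8), (x=0, y=9), (x=1, y=10), (x=2, y=11), (x=6, y=11)
  Distance 5: (x=3, y=5), (x=2, y=6), (x=4, y=6), (x=6, y=6), (x=1, y=7), (x=7, y=7), (x=0, y=8), (x=8, y=8), (x=0, y=10), (x=1, y=11), (x=7, y=11)
  Distance 6: (x=2, y=5), (x=4, y=5), (x=6, y=5), (x=1, y=6), (x=5, y=6), (x=8, y=7), (x=9, y=8), (x=0, y=11), (x=8, y=11)
  Distance 7: (x=2, y=4), (x=4, y=4), (x=5, y=5), (x=7, y=5), (x=8, y=6), (x=9, y=7), (x=9, y=9), (x=9, y=11)
  Distance 8: (x=2, y=3), (x=4, y=3), (x=1, y=4), (x=5, y=4), (x=7, y=4), (x=8, y=5), (x=9, y=6), (x=10, y=7), (x=10, y=9), (x=9, y=10), (x=10, y=11)  <- goal reached here
One shortest path (8 moves): (x=4, y=9) -> (x=5, y=9) -> (x=6, y=9) -> (x=7, y=9) -> (x=7, y=8) -> (x=8, y=8) -> (x=8, y=7) -> (x=8, y=6) -> (x=8, y=5)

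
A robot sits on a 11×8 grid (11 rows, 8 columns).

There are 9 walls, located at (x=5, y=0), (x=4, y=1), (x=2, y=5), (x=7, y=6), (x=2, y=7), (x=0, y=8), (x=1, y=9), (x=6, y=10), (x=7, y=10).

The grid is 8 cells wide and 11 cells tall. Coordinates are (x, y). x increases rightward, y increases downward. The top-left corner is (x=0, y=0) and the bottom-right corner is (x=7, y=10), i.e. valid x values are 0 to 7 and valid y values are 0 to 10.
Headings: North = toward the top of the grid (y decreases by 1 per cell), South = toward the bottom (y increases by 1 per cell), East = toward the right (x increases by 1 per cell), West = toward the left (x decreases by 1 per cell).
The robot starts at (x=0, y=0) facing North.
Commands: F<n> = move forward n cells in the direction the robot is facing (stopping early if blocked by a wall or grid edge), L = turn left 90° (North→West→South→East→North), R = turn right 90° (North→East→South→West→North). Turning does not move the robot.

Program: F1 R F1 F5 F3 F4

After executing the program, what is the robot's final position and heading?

Answer: Final position: (x=4, y=0), facing East

Derivation:
Start: (x=0, y=0), facing North
  F1: move forward 0/1 (blocked), now at (x=0, y=0)
  R: turn right, now facing East
  F1: move forward 1, now at (x=1, y=0)
  F5: move forward 3/5 (blocked), now at (x=4, y=0)
  F3: move forward 0/3 (blocked), now at (x=4, y=0)
  F4: move forward 0/4 (blocked), now at (x=4, y=0)
Final: (x=4, y=0), facing East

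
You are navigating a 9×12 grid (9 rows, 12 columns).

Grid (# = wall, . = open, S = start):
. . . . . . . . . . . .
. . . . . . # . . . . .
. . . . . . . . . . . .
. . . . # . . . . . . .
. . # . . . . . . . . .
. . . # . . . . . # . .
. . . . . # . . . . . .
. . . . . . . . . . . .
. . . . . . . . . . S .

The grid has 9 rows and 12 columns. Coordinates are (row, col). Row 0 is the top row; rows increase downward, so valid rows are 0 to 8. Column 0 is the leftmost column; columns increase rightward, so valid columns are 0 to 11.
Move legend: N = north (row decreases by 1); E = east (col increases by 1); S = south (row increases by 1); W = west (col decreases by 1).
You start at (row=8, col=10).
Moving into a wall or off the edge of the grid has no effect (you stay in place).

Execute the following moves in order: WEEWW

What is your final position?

Start: (row=8, col=10)
  W (west): (row=8, col=10) -> (row=8, col=9)
  E (east): (row=8, col=9) -> (row=8, col=10)
  E (east): (row=8, col=10) -> (row=8, col=11)
  W (west): (row=8, col=11) -> (row=8, col=10)
  W (west): (row=8, col=10) -> (row=8, col=9)
Final: (row=8, col=9)

Answer: Final position: (row=8, col=9)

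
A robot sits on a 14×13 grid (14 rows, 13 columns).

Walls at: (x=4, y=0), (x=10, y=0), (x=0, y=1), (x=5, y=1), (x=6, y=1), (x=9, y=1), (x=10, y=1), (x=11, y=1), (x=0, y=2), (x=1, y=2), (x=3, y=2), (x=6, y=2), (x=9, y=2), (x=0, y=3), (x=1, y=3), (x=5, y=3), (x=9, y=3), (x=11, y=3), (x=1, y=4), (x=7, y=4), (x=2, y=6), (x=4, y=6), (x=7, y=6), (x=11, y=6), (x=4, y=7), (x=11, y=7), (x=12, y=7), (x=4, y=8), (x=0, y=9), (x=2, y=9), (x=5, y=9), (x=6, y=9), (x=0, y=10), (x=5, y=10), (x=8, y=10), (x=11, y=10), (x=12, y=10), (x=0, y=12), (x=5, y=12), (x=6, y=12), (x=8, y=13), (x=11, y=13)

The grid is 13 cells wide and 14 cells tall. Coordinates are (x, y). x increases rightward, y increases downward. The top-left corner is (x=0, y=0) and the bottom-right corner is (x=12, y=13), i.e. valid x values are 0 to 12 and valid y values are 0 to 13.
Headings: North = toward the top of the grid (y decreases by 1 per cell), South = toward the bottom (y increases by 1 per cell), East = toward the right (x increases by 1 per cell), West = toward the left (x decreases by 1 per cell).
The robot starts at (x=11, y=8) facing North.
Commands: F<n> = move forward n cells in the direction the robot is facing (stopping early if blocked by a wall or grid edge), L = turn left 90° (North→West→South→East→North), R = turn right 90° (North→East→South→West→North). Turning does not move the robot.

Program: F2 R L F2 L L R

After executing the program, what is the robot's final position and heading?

Answer: Final position: (x=11, y=8), facing West

Derivation:
Start: (x=11, y=8), facing North
  F2: move forward 0/2 (blocked), now at (x=11, y=8)
  R: turn right, now facing East
  L: turn left, now facing North
  F2: move forward 0/2 (blocked), now at (x=11, y=8)
  L: turn left, now facing West
  L: turn left, now facing South
  R: turn right, now facing West
Final: (x=11, y=8), facing West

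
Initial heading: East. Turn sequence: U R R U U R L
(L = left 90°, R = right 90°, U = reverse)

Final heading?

Answer: Final heading: East

Derivation:
Start: East
  U (U-turn (180°)) -> West
  R (right (90° clockwise)) -> North
  R (right (90° clockwise)) -> East
  U (U-turn (180°)) -> West
  U (U-turn (180°)) -> East
  R (right (90° clockwise)) -> South
  L (left (90° counter-clockwise)) -> East
Final: East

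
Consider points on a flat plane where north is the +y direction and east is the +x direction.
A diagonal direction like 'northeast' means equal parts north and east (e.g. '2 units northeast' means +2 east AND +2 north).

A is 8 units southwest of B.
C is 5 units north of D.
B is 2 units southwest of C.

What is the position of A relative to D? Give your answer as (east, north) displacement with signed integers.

Answer: A is at (east=-10, north=-5) relative to D.

Derivation:
Place D at the origin (east=0, north=0).
  C is 5 units north of D: delta (east=+0, north=+5); C at (east=0, north=5).
  B is 2 units southwest of C: delta (east=-2, north=-2); B at (east=-2, north=3).
  A is 8 units southwest of B: delta (east=-8, north=-8); A at (east=-10, north=-5).
Therefore A relative to D: (east=-10, north=-5).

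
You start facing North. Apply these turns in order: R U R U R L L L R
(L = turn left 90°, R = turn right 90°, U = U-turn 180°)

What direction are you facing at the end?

Start: North
  R (right (90° clockwise)) -> East
  U (U-turn (180°)) -> West
  R (right (90° clockwise)) -> North
  U (U-turn (180°)) -> South
  R (right (90° clockwise)) -> West
  L (left (90° counter-clockwise)) -> South
  L (left (90° counter-clockwise)) -> East
  L (left (90° counter-clockwise)) -> North
  R (right (90° clockwise)) -> East
Final: East

Answer: Final heading: East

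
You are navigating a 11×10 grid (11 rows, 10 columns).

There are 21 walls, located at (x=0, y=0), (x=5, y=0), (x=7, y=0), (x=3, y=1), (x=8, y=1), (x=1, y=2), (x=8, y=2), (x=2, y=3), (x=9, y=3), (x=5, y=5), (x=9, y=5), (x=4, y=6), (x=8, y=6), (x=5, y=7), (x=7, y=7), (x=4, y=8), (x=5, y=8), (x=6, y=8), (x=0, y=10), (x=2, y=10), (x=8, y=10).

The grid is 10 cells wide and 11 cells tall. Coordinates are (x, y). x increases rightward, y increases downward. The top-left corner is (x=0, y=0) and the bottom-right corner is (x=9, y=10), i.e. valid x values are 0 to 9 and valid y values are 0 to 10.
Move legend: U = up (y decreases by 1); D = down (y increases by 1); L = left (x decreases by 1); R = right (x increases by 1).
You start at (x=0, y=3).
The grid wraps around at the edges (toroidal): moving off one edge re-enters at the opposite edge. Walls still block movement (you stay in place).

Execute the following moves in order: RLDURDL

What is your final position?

Answer: Final position: (x=0, y=4)

Derivation:
Start: (x=0, y=3)
  R (right): (x=0, y=3) -> (x=1, y=3)
  L (left): (x=1, y=3) -> (x=0, y=3)
  D (down): (x=0, y=3) -> (x=0, y=4)
  U (up): (x=0, y=4) -> (x=0, y=3)
  R (right): (x=0, y=3) -> (x=1, y=3)
  D (down): (x=1, y=3) -> (x=1, y=4)
  L (left): (x=1, y=4) -> (x=0, y=4)
Final: (x=0, y=4)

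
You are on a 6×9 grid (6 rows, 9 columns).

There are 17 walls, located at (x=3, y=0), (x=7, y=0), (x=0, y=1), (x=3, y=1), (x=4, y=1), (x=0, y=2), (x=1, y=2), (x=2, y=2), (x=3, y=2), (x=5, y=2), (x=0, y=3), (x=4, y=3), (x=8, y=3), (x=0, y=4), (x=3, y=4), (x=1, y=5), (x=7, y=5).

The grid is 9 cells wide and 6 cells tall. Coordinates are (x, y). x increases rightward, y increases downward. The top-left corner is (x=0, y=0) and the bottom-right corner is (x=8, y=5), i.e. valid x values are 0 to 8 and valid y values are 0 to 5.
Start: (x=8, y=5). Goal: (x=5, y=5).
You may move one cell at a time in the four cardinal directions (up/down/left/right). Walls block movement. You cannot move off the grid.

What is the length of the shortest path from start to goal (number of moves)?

Answer: Shortest path length: 5

Derivation:
BFS from (x=8, y=5) until reaching (x=5, y=5):
  Distance 0: (x=8, y=5)
  Distance 1: (x=8, y=4)
  Distance 2: (x=7, y=4)
  Distance 3: (x=7, y=3), (x=6, y=4)
  Distance 4: (x=7, y=2), (x=6, y=3), (x=5, y=4), (x=6, y=5)
  Distance 5: (x=7, y=1), (x=6, y=2), (x=8, y=2), (x=5, y=3), (x=4, y=4), (x=5, y=5)  <- goal reached here
One shortest path (5 moves): (x=8, y=5) -> (x=8, y=4) -> (x=7, y=4) -> (x=6, y=4) -> (x=5, y=4) -> (x=5, y=5)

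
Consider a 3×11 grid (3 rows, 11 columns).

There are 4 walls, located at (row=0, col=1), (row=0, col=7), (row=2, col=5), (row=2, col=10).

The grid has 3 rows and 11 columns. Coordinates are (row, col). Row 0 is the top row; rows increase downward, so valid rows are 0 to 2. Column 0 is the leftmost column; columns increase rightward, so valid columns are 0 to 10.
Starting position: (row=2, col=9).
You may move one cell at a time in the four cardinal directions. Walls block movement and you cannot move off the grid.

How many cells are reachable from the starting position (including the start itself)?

BFS flood-fill from (row=2, col=9):
  Distance 0: (row=2, col=9)
  Distance 1: (row=1, col=9), (row=2, col=8)
  Distance 2: (row=0, col=9), (row=1, col=8), (row=1, col=10), (row=2, col=7)
  Distance 3: (row=0, col=8), (row=0, col=10), (row=1, col=7), (row=2, col=6)
  Distance 4: (row=1, col=6)
  Distance 5: (row=0, col=6), (row=1, col=5)
  Distance 6: (row=0, col=5), (row=1, col=4)
  Distance 7: (row=0, col=4), (row=1, col=3), (row=2, col=4)
  Distance 8: (row=0, col=3), (row=1, col=2), (row=2, col=3)
  Distance 9: (row=0, col=2), (row=1, col=1), (row=2, col=2)
  Distance 10: (row=1, col=0), (row=2, col=1)
  Distance 11: (row=0, col=0), (row=2, col=0)
Total reachable: 29 (grid has 29 open cells total)

Answer: Reachable cells: 29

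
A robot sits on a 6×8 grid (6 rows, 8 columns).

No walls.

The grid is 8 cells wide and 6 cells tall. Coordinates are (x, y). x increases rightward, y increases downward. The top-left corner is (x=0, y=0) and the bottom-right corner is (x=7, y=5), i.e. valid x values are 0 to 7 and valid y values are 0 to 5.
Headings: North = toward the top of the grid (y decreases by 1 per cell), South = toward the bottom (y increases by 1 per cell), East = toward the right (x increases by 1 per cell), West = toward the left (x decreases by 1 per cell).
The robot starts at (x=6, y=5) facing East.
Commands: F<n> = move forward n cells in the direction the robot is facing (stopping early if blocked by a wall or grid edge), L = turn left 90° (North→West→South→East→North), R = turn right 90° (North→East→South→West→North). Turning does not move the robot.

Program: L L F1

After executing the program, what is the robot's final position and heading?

Start: (x=6, y=5), facing East
  L: turn left, now facing North
  L: turn left, now facing West
  F1: move forward 1, now at (x=5, y=5)
Final: (x=5, y=5), facing West

Answer: Final position: (x=5, y=5), facing West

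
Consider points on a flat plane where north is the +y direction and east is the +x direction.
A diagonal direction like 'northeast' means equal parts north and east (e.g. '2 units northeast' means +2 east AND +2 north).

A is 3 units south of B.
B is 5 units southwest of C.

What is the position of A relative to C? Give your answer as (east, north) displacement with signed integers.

Answer: A is at (east=-5, north=-8) relative to C.

Derivation:
Place C at the origin (east=0, north=0).
  B is 5 units southwest of C: delta (east=-5, north=-5); B at (east=-5, north=-5).
  A is 3 units south of B: delta (east=+0, north=-3); A at (east=-5, north=-8).
Therefore A relative to C: (east=-5, north=-8).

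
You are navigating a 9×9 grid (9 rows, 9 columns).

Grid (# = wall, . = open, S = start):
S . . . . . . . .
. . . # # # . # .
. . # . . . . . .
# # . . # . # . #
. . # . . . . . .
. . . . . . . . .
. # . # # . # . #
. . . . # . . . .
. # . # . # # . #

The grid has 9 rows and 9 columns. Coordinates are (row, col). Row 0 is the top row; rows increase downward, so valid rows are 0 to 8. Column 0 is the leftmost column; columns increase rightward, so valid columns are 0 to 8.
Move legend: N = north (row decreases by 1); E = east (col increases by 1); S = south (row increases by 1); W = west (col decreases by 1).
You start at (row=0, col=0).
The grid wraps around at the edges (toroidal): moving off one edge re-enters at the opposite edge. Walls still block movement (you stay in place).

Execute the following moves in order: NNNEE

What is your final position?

Start: (row=0, col=0)
  N (north): (row=0, col=0) -> (row=8, col=0)
  N (north): (row=8, col=0) -> (row=7, col=0)
  N (north): (row=7, col=0) -> (row=6, col=0)
  E (east): blocked, stay at (row=6, col=0)
  E (east): blocked, stay at (row=6, col=0)
Final: (row=6, col=0)

Answer: Final position: (row=6, col=0)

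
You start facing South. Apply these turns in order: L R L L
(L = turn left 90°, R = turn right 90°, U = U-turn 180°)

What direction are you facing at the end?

Answer: Final heading: North

Derivation:
Start: South
  L (left (90° counter-clockwise)) -> East
  R (right (90° clockwise)) -> South
  L (left (90° counter-clockwise)) -> East
  L (left (90° counter-clockwise)) -> North
Final: North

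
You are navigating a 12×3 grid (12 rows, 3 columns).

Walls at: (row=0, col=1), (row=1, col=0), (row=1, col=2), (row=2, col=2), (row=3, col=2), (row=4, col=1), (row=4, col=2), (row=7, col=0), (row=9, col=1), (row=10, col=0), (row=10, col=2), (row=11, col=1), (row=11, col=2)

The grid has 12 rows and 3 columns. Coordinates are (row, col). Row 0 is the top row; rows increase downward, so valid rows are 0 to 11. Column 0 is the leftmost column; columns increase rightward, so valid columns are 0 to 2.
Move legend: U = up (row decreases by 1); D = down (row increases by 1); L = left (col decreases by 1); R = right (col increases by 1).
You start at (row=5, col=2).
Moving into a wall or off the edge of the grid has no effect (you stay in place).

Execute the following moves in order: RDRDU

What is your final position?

Answer: Final position: (row=6, col=2)

Derivation:
Start: (row=5, col=2)
  R (right): blocked, stay at (row=5, col=2)
  D (down): (row=5, col=2) -> (row=6, col=2)
  R (right): blocked, stay at (row=6, col=2)
  D (down): (row=6, col=2) -> (row=7, col=2)
  U (up): (row=7, col=2) -> (row=6, col=2)
Final: (row=6, col=2)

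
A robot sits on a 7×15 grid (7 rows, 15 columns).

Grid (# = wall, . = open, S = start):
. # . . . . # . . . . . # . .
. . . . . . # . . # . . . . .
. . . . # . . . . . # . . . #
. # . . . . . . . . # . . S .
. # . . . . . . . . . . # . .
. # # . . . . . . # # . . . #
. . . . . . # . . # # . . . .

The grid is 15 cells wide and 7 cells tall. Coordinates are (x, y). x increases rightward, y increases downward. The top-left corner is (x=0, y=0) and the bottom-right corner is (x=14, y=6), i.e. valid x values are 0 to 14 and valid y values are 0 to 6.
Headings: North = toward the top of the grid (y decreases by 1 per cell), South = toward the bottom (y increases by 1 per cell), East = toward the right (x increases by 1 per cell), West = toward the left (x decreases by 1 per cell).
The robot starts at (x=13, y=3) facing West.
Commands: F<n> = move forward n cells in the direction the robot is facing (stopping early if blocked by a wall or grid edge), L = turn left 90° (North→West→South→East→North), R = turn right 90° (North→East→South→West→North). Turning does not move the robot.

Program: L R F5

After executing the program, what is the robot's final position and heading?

Start: (x=13, y=3), facing West
  L: turn left, now facing South
  R: turn right, now facing West
  F5: move forward 2/5 (blocked), now at (x=11, y=3)
Final: (x=11, y=3), facing West

Answer: Final position: (x=11, y=3), facing West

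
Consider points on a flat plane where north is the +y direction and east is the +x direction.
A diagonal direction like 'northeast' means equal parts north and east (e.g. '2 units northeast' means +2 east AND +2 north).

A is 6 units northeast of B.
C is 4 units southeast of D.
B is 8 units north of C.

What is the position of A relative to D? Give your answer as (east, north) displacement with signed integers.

Place D at the origin (east=0, north=0).
  C is 4 units southeast of D: delta (east=+4, north=-4); C at (east=4, north=-4).
  B is 8 units north of C: delta (east=+0, north=+8); B at (east=4, north=4).
  A is 6 units northeast of B: delta (east=+6, north=+6); A at (east=10, north=10).
Therefore A relative to D: (east=10, north=10).

Answer: A is at (east=10, north=10) relative to D.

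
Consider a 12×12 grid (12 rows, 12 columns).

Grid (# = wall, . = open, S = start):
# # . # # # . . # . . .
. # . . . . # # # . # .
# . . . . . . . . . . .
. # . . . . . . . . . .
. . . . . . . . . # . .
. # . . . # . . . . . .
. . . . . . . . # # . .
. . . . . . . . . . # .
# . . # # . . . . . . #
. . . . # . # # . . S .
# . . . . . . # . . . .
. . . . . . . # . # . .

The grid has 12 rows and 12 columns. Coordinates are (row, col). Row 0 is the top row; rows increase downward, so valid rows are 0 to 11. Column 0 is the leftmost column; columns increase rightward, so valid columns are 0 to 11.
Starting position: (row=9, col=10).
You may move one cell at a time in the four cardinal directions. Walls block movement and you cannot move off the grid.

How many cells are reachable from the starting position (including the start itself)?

Answer: Reachable cells: 111

Derivation:
BFS flood-fill from (row=9, col=10):
  Distance 0: (row=9, col=10)
  Distance 1: (row=8, col=10), (row=9, col=9), (row=9, col=11), (row=10, col=10)
  Distance 2: (row=8, col=9), (row=9, col=8), (row=10, col=9), (row=10, col=11), (row=11, col=10)
  Distance 3: (row=7, col=9), (row=8, col=8), (row=10, col=8), (row=11, col=11)
  Distance 4: (row=7, col=8), (row=8, col=7), (row=11, col=8)
  Distance 5: (row=7, col=7), (row=8, col=6)
  Distance 6: (row=6, col=7), (row=7, col=6), (row=8, col=5)
  Distance 7: (row=5, col=7), (row=6, col=6), (row=7, col=5), (row=9, col=5)
  Distance 8: (row=4, col=7), (row=5, col=6), (row=5, col=8), (row=6, col=5), (row=7, col=4), (row=10, col=5)
  Distance 9: (row=3, col=7), (row=4, col=6), (row=4, col=8), (row=5, col=9), (row=6, col=4), (row=7, col=3), (row=10, col=4), (row=10, col=6), (row=11, col=5)
  Distance 10: (row=2, col=7), (row=3, col=6), (row=3, col=8), (row=4, col=5), (row=5, col=4), (row=5, col=10), (row=6, col=3), (row=7, col=2), (row=10, col=3), (row=11, col=4), (row=11, col=6)
  Distance 11: (row=2, col=6), (row=2, col=8), (row=3, col=5), (row=3, col=9), (row=4, col=4), (row=4, col=10), (row=5, col=3), (row=5, col=11), (row=6, col=2), (row=6, col=10), (row=7, col=1), (row=8, col=2), (row=9, col=3), (row=10, col=2), (row=11, col=3)
  Distance 12: (row=2, col=5), (row=2, col=9), (row=3, col=4), (row=3, col=10), (row=4, col=3), (row=4, col=11), (row=5, col=2), (row=6, col=1), (row=6, col=11), (row=7, col=0), (row=8, col=1), (row=9, col=2), (row=10, col=1), (row=11, col=2)
  Distance 13: (row=1, col=5), (row=1, col=9), (row=2, col=4), (row=2, col=10), (row=3, col=3), (row=3, col=11), (row=4, col=2), (row=6, col=0), (row=7, col=11), (row=9, col=1), (row=11, col=1)
  Distance 14: (row=0, col=9), (row=1, col=4), (row=2, col=3), (row=2, col=11), (row=3, col=2), (row=4, col=1), (row=5, col=0), (row=9, col=0), (row=11, col=0)
  Distance 15: (row=0, col=10), (row=1, col=3), (row=1, col=11), (row=2, col=2), (row=4, col=0)
  Distance 16: (row=0, col=11), (row=1, col=2), (row=2, col=1), (row=3, col=0)
  Distance 17: (row=0, col=2)
Total reachable: 111 (grid has 114 open cells total)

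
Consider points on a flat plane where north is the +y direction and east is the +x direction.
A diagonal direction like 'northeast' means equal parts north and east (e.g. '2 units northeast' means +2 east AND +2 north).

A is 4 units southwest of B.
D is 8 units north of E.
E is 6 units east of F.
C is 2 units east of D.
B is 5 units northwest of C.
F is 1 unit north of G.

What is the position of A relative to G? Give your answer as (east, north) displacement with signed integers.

Answer: A is at (east=-1, north=10) relative to G.

Derivation:
Place G at the origin (east=0, north=0).
  F is 1 unit north of G: delta (east=+0, north=+1); F at (east=0, north=1).
  E is 6 units east of F: delta (east=+6, north=+0); E at (east=6, north=1).
  D is 8 units north of E: delta (east=+0, north=+8); D at (east=6, north=9).
  C is 2 units east of D: delta (east=+2, north=+0); C at (east=8, north=9).
  B is 5 units northwest of C: delta (east=-5, north=+5); B at (east=3, north=14).
  A is 4 units southwest of B: delta (east=-4, north=-4); A at (east=-1, north=10).
Therefore A relative to G: (east=-1, north=10).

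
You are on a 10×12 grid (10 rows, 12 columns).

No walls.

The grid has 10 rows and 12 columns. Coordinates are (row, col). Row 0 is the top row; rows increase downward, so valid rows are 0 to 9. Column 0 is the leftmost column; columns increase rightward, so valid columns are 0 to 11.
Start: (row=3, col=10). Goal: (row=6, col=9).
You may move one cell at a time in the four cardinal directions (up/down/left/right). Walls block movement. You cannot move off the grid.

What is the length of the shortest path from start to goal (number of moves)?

BFS from (row=3, col=10) until reaching (row=6, col=9):
  Distance 0: (row=3, col=10)
  Distance 1: (row=2, col=10), (row=3, col=9), (row=3, col=11), (row=4, col=10)
  Distance 2: (row=1, col=10), (row=2, col=9), (row=2, col=11), (row=3, col=8), (row=4, col=9), (row=4, col=11), (row=5, col=10)
  Distance 3: (row=0, col=10), (row=1, col=9), (row=1, col=11), (row=2, col=8), (row=3, col=7), (row=4, col=8), (row=5, col=9), (row=5, col=11), (row=6, col=10)
  Distance 4: (row=0, col=9), (row=0, col=11), (row=1, col=8), (row=2, col=7), (row=3, col=6), (row=4, col=7), (row=5, col=8), (row=6, col=9), (row=6, col=11), (row=7, col=10)  <- goal reached here
One shortest path (4 moves): (row=3, col=10) -> (row=3, col=9) -> (row=4, col=9) -> (row=5, col=9) -> (row=6, col=9)

Answer: Shortest path length: 4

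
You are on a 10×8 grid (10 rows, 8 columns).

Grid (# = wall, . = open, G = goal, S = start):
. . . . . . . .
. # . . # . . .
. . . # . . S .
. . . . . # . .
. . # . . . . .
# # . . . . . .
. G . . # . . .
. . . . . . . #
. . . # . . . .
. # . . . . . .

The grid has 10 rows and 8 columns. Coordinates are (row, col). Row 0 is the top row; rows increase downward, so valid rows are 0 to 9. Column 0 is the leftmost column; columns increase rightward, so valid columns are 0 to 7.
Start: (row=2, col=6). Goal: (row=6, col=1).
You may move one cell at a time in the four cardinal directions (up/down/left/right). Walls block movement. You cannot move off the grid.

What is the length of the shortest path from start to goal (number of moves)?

BFS from (row=2, col=6) until reaching (row=6, col=1):
  Distance 0: (row=2, col=6)
  Distance 1: (row=1, col=6), (row=2, col=5), (row=2, col=7), (row=3, col=6)
  Distance 2: (row=0, col=6), (row=1, col=5), (row=1, col=7), (row=2, col=4), (row=3, col=7), (row=4, col=6)
  Distance 3: (row=0, col=5), (row=0, col=7), (row=3, col=4), (row=4, col=5), (row=4, col=7), (row=5, col=6)
  Distance 4: (row=0, col=4), (row=3, col=3), (row=4, col=4), (row=5, col=5), (row=5, col=7), (row=6, col=6)
  Distance 5: (row=0, col=3), (row=3, col=2), (row=4, col=3), (row=5, col=4), (row=6, col=5), (row=6, col=7), (row=7, col=6)
  Distance 6: (row=0, col=2), (row=1, col=3), (row=2, col=2), (row=3, col=1), (row=5, col=3), (row=7, col=5), (row=8, col=6)
  Distance 7: (row=0, col=1), (row=1, col=2), (row=2, col=1), (row=3, col=0), (row=4, col=1), (row=5, col=2), (row=6, col=3), (row=7, col=4), (row=8, col=5), (row=8, col=7), (row=9, col=6)
  Distance 8: (row=0, col=0), (row=2, col=0), (row=4, col=0), (row=6, col=2), (row=7, col=3), (row=8, col=4), (row=9, col=5), (row=9, col=7)
  Distance 9: (row=1, col=0), (row=6, col=1), (row=7, col=2), (row=9, col=4)  <- goal reached here
One shortest path (9 moves): (row=2, col=6) -> (row=2, col=5) -> (row=2, col=4) -> (row=3, col=4) -> (row=3, col=3) -> (row=4, col=3) -> (row=5, col=3) -> (row=5, col=2) -> (row=6, col=2) -> (row=6, col=1)

Answer: Shortest path length: 9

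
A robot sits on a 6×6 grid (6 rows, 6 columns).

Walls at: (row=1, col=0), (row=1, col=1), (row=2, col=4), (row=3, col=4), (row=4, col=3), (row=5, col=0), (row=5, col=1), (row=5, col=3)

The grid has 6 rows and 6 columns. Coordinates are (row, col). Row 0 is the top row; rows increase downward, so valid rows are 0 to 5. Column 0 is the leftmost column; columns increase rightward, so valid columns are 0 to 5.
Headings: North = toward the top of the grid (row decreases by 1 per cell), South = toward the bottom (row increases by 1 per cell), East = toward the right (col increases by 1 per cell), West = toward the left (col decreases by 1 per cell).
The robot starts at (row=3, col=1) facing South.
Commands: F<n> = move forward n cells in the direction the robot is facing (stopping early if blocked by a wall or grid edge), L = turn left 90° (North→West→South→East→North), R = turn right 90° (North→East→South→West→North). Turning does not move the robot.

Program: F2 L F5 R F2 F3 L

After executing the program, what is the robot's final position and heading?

Answer: Final position: (row=5, col=2), facing East

Derivation:
Start: (row=3, col=1), facing South
  F2: move forward 1/2 (blocked), now at (row=4, col=1)
  L: turn left, now facing East
  F5: move forward 1/5 (blocked), now at (row=4, col=2)
  R: turn right, now facing South
  F2: move forward 1/2 (blocked), now at (row=5, col=2)
  F3: move forward 0/3 (blocked), now at (row=5, col=2)
  L: turn left, now facing East
Final: (row=5, col=2), facing East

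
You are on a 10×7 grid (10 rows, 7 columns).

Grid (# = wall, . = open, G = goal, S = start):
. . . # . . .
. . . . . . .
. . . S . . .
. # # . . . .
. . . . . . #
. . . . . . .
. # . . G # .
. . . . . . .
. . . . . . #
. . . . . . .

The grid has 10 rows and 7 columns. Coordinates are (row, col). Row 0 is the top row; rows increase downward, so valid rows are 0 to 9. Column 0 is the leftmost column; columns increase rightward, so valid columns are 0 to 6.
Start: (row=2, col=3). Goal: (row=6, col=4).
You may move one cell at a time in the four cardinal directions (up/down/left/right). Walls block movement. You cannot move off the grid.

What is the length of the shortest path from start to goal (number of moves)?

BFS from (row=2, col=3) until reaching (row=6, col=4):
  Distance 0: (row=2, col=3)
  Distance 1: (row=1, col=3), (row=2, col=2), (row=2, col=4), (row=3, col=3)
  Distance 2: (row=1, col=2), (row=1, col=4), (row=2, col=1), (row=2, col=5), (row=3, col=4), (row=4, col=3)
  Distance 3: (row=0, col=2), (row=0, col=4), (row=1, col=1), (row=1, col=5), (row=2, col=0), (row=2, col=6), (row=3, col=5), (row=4, col=2), (row=4, col=4), (row=5, col=3)
  Distance 4: (row=0, col=1), (row=0, col=5), (row=1, col=0), (row=1, col=6), (row=3, col=0), (row=3, col=6), (row=4, col=1), (row=4, col=5), (row=5, col=2), (row=5, col=4), (row=6, col=3)
  Distance 5: (row=0, col=0), (row=0, col=6), (row=4, col=0), (row=5, col=1), (row=5, col=5), (row=6, col=2), (row=6, col=4), (row=7, col=3)  <- goal reached here
One shortest path (5 moves): (row=2, col=3) -> (row=2, col=4) -> (row=3, col=4) -> (row=4, col=4) -> (row=5, col=4) -> (row=6, col=4)

Answer: Shortest path length: 5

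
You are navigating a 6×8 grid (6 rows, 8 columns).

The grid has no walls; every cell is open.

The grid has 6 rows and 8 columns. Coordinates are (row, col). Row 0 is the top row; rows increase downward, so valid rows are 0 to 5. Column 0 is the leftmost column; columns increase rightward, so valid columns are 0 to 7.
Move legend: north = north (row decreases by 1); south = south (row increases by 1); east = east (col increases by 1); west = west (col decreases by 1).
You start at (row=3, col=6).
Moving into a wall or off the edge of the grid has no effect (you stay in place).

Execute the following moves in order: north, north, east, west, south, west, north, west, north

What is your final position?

Start: (row=3, col=6)
  north (north): (row=3, col=6) -> (row=2, col=6)
  north (north): (row=2, col=6) -> (row=1, col=6)
  east (east): (row=1, col=6) -> (row=1, col=7)
  west (west): (row=1, col=7) -> (row=1, col=6)
  south (south): (row=1, col=6) -> (row=2, col=6)
  west (west): (row=2, col=6) -> (row=2, col=5)
  north (north): (row=2, col=5) -> (row=1, col=5)
  west (west): (row=1, col=5) -> (row=1, col=4)
  north (north): (row=1, col=4) -> (row=0, col=4)
Final: (row=0, col=4)

Answer: Final position: (row=0, col=4)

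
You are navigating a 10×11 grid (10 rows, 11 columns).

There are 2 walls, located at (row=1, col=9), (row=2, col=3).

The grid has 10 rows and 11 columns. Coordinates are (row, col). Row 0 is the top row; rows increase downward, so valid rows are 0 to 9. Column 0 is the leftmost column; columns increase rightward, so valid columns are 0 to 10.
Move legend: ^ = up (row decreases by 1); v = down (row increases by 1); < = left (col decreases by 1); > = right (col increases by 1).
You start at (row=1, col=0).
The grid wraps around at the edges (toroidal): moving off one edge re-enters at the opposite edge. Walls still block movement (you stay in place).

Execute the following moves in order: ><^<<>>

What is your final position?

Answer: Final position: (row=0, col=0)

Derivation:
Start: (row=1, col=0)
  > (right): (row=1, col=0) -> (row=1, col=1)
  < (left): (row=1, col=1) -> (row=1, col=0)
  ^ (up): (row=1, col=0) -> (row=0, col=0)
  < (left): (row=0, col=0) -> (row=0, col=10)
  < (left): (row=0, col=10) -> (row=0, col=9)
  > (right): (row=0, col=9) -> (row=0, col=10)
  > (right): (row=0, col=10) -> (row=0, col=0)
Final: (row=0, col=0)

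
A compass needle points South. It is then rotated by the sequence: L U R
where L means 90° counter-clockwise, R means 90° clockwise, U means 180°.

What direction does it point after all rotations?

Start: South
  L (left (90° counter-clockwise)) -> East
  U (U-turn (180°)) -> West
  R (right (90° clockwise)) -> North
Final: North

Answer: Final heading: North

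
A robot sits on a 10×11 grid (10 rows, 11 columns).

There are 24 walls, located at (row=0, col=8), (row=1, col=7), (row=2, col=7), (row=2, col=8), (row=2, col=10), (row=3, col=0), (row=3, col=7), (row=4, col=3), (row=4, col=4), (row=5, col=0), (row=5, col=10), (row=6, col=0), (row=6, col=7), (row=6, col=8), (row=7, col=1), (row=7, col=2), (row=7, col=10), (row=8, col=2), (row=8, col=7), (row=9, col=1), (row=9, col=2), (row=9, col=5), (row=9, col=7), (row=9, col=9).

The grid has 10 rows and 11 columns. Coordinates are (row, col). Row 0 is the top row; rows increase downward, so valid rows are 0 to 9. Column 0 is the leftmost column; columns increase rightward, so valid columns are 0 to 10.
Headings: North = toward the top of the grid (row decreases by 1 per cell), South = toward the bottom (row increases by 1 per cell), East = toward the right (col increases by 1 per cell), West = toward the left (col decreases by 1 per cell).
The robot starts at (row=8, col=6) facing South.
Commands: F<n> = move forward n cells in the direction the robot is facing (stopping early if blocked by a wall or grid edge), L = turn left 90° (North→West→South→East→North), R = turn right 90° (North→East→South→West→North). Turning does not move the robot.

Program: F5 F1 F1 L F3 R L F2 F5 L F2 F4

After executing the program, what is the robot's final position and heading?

Answer: Final position: (row=3, col=6), facing North

Derivation:
Start: (row=8, col=6), facing South
  F5: move forward 1/5 (blocked), now at (row=9, col=6)
  F1: move forward 0/1 (blocked), now at (row=9, col=6)
  F1: move forward 0/1 (blocked), now at (row=9, col=6)
  L: turn left, now facing East
  F3: move forward 0/3 (blocked), now at (row=9, col=6)
  R: turn right, now facing South
  L: turn left, now facing East
  F2: move forward 0/2 (blocked), now at (row=9, col=6)
  F5: move forward 0/5 (blocked), now at (row=9, col=6)
  L: turn left, now facing North
  F2: move forward 2, now at (row=7, col=6)
  F4: move forward 4, now at (row=3, col=6)
Final: (row=3, col=6), facing North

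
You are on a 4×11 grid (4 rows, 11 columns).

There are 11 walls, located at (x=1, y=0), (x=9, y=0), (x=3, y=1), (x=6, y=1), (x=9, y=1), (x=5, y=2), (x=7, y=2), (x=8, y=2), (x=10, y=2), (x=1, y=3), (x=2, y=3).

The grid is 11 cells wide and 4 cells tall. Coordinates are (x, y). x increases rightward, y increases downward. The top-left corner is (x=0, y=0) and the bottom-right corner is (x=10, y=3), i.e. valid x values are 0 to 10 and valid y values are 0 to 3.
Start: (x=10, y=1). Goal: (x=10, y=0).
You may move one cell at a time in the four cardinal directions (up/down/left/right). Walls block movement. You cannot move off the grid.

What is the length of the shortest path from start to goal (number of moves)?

Answer: Shortest path length: 1

Derivation:
BFS from (x=10, y=1) until reaching (x=10, y=0):
  Distance 0: (x=10, y=1)
  Distance 1: (x=10, y=0)  <- goal reached here
One shortest path (1 moves): (x=10, y=1) -> (x=10, y=0)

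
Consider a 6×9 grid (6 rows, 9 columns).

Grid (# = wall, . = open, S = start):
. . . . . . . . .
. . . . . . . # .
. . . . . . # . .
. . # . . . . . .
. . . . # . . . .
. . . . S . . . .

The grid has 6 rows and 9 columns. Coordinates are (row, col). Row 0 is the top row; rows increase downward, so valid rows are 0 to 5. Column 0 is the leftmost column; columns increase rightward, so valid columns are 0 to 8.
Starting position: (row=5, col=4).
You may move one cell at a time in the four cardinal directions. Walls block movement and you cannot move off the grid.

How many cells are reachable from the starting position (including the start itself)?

Answer: Reachable cells: 50

Derivation:
BFS flood-fill from (row=5, col=4):
  Distance 0: (row=5, col=4)
  Distance 1: (row=5, col=3), (row=5, col=5)
  Distance 2: (row=4, col=3), (row=4, col=5), (row=5, col=2), (row=5, col=6)
  Distance 3: (row=3, col=3), (row=3, col=5), (row=4, col=2), (row=4, col=6), (row=5, col=1), (row=5, col=7)
  Distance 4: (row=2, col=3), (row=2, col=5), (row=3, col=4), (row=3, col=6), (row=4, col=1), (row=4, col=7), (row=5, col=0), (row=5, col=8)
  Distance 5: (row=1, col=3), (row=1, col=5), (row=2, col=2), (row=2, col=4), (row=3, col=1), (row=3, col=7), (row=4, col=0), (row=4, col=8)
  Distance 6: (row=0, col=3), (row=0, col=5), (row=1, col=2), (row=1, col=4), (row=1, col=6), (row=2, col=1), (row=2, col=7), (row=3, col=0), (row=3, col=8)
  Distance 7: (row=0, col=2), (row=0, col=4), (row=0, col=6), (row=1, col=1), (row=2, col=0), (row=2, col=8)
  Distance 8: (row=0, col=1), (row=0, col=7), (row=1, col=0), (row=1, col=8)
  Distance 9: (row=0, col=0), (row=0, col=8)
Total reachable: 50 (grid has 50 open cells total)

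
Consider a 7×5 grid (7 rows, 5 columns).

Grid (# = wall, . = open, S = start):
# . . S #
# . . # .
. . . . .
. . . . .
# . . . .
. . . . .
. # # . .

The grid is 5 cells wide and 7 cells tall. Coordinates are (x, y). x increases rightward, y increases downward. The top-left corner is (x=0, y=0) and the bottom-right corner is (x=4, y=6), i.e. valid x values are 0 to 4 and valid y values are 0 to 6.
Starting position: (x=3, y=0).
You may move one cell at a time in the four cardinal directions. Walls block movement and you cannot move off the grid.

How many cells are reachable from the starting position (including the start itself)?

Answer: Reachable cells: 28

Derivation:
BFS flood-fill from (x=3, y=0):
  Distance 0: (x=3, y=0)
  Distance 1: (x=2, y=0)
  Distance 2: (x=1, y=0), (x=2, y=1)
  Distance 3: (x=1, y=1), (x=2, y=2)
  Distance 4: (x=1, y=2), (x=3, y=2), (x=2, y=3)
  Distance 5: (x=0, y=2), (x=4, y=2), (x=1, y=3), (x=3, y=3), (x=2, y=4)
  Distance 6: (x=4, y=1), (x=0, y=3), (x=4, y=3), (x=1, y=4), (x=3, y=4), (x=2, y=5)
  Distance 7: (x=4, y=4), (x=1, y=5), (x=3, y=5)
  Distance 8: (x=0, y=5), (x=4, y=5), (x=3, y=6)
  Distance 9: (x=0, y=6), (x=4, y=6)
Total reachable: 28 (grid has 28 open cells total)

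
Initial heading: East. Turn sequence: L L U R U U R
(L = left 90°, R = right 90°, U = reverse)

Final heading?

Answer: Final heading: West

Derivation:
Start: East
  L (left (90° counter-clockwise)) -> North
  L (left (90° counter-clockwise)) -> West
  U (U-turn (180°)) -> East
  R (right (90° clockwise)) -> South
  U (U-turn (180°)) -> North
  U (U-turn (180°)) -> South
  R (right (90° clockwise)) -> West
Final: West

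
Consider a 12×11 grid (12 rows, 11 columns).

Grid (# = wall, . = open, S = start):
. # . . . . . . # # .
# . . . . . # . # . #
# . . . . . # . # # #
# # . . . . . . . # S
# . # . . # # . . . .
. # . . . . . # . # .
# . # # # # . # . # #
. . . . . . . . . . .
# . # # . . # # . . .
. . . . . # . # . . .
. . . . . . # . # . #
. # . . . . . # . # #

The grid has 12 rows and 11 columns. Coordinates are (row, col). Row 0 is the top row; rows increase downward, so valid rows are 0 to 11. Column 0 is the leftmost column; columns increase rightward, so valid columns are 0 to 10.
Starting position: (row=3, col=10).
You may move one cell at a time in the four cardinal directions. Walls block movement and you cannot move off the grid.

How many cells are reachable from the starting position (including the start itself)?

BFS flood-fill from (row=3, col=10):
  Distance 0: (row=3, col=10)
  Distance 1: (row=4, col=10)
  Distance 2: (row=4, col=9), (row=5, col=10)
  Distance 3: (row=4, col=8)
  Distance 4: (row=3, col=8), (row=4, col=7), (row=5, col=8)
  Distance 5: (row=3, col=7), (row=6, col=8)
  Distance 6: (row=2, col=7), (row=3, col=6), (row=7, col=8)
  Distance 7: (row=1, col=7), (row=3, col=5), (row=7, col=7), (row=7, col=9), (row=8, col=8)
  Distance 8: (row=0, col=7), (row=2, col=5), (row=3, col=4), (row=7, col=6), (row=7, col=10), (row=8, col=9), (row=9, col=8)
  Distance 9: (row=0, col=6), (row=1, col=5), (row=2, col=4), (row=3, col=3), (row=4, col=4), (row=6, col=6), (row=7, col=5), (row=8, col=10), (row=9, col=9)
  Distance 10: (row=0, col=5), (row=1, col=4), (row=2, col=3), (row=3, col=2), (row=4, col=3), (row=5, col=4), (row=5, col=6), (row=7, col=4), (row=8, col=5), (row=9, col=10), (row=10, col=9)
  Distance 11: (row=0, col=4), (row=1, col=3), (row=2, col=2), (row=5, col=3), (row=5, col=5), (row=7, col=3), (row=8, col=4)
  Distance 12: (row=0, col=3), (row=1, col=2), (row=2, col=1), (row=5, col=2), (row=7, col=2), (row=9, col=4)
  Distance 13: (row=0, col=2), (row=1, col=1), (row=7, col=1), (row=9, col=3), (row=10, col=4)
  Distance 14: (row=6, col=1), (row=7, col=0), (row=8, col=1), (row=9, col=2), (row=10, col=3), (row=10, col=5), (row=11, col=4)
  Distance 15: (row=9, col=1), (row=10, col=2), (row=11, col=3), (row=11, col=5)
  Distance 16: (row=9, col=0), (row=10, col=1), (row=11, col=2), (row=11, col=6)
  Distance 17: (row=10, col=0)
  Distance 18: (row=11, col=0)
Total reachable: 80 (grid has 88 open cells total)

Answer: Reachable cells: 80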